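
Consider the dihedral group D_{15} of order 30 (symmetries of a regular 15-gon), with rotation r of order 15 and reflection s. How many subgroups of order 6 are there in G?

5

|G| = 30 and 6 | 30, so subgroups of order 6 are possible by Lagrange.
The subgroups of order 6 are: {e, r^5, r^10, s, r^5s, r^10s}; {e, r^5, r^10, rs, r^6s, r^11s}; {e, r^5, r^10, r^2s, r^7s, r^12s}; {e, r^5, r^10, r^3s, r^8s, r^13s}; … (5 in all).
So G has 5 subgroups of order 6.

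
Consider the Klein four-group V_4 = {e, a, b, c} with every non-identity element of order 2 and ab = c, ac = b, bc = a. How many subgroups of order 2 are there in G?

3

|G| = 4 and 2 | 4, so subgroups of order 2 are possible by Lagrange.
The subgroups of order 2 are: {e, a}; {e, b}; {e, c}.
So G has 3 subgroups of order 2.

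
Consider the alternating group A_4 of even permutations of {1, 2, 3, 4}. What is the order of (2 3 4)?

Computing powers of (2 3 4): the smallest k with ((2 3 4))^k = e is k = 3.

3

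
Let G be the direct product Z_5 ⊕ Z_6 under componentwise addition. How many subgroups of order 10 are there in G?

1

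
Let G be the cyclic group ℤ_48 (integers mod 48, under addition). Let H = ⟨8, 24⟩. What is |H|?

6

|⟨8⟩| = 6 and |⟨24⟩| = 2, so |H| is a multiple of lcm(6, 2) = 6 and divides |G| = 48.
Closing under the operation: H = {0, 8, 16, 24, 32, 40}, so |H| = 6.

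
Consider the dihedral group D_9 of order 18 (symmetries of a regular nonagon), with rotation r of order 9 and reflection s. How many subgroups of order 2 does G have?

|G| = 18 and 2 | 18, so subgroups of order 2 are possible by Lagrange.
The subgroups of order 2 are: {e, r^2s}; {e, r^3s}; {e, r^4s}; {e, r^5s}; … (9 in all).
So G has 9 subgroups of order 2.

9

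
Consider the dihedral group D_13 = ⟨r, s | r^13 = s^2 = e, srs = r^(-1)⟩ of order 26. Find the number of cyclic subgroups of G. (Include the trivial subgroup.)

A cyclic subgroup of order d is generated by each of its φ(d) elements of order d, so the cyclic subgroups of order d number (#elements of order d)/φ(d).
Cyclic subgroups by order — order 1: 1; order 2: 13; order 13: 1.
Total: 15.

15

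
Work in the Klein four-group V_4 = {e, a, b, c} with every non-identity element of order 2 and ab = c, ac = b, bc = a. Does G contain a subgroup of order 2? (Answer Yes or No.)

2 | 4. A subgroup of order 2 is {e, a}.

Yes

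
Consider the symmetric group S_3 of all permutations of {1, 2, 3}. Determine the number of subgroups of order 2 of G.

|G| = 6 and 2 | 6, so subgroups of order 2 are possible by Lagrange.
The subgroups of order 2 are: {e, (1 2)}; {e, (1 3)}; {e, (2 3)}.
So G has 3 subgroups of order 2.

3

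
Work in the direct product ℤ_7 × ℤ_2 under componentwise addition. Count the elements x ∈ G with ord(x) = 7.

6

An element (a,b) has order lcm(ord(a), ord(b)); count pairs with lcm equal to 7.
Enumerating gives 6 such elements.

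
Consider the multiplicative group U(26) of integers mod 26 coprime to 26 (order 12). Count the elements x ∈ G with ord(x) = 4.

The elements of order 4 are: 5, 21.
That's 2.

2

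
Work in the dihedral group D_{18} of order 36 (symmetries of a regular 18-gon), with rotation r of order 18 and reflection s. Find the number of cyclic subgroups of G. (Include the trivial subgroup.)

Each element a generates a cyclic subgroup ⟨a⟩; distinct elements may generate the same one (a cyclic group of order d has φ(d) generators).
Cyclic subgroups by order — order 1: 1; order 2: 19; order 3: 1; order 6: 1; order 9: 1; order 18: 1.
Total: 24.

24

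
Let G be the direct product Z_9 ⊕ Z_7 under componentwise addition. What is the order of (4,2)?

63

The order of (4,2) in Z_9 × Z_7 is lcm(ord(4) in Z_9, ord(2) in Z_7).
ord(4) = 9 and ord(2) = 7, so |⟨(4,2)⟩| = lcm(9, 7) = 63.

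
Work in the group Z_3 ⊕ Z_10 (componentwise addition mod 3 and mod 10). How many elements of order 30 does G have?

8

An element (a,b) has order lcm(ord(a), ord(b)); count pairs with lcm equal to 30.
Enumerating gives 8 such elements.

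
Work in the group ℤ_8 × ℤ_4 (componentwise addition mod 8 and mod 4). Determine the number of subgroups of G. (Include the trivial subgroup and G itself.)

|G| = 32, so by Lagrange every subgroup order divides 32. Divisors: 1, 2, 4, 8, 16, 32.
Subgroups by order — order 1: 1; order 2: 3; order 4: 7; order 8: 7; order 16: 3; order 32: 1.
Total: 1 + 3 + 7 + 7 + 3 + 1 = 22.

22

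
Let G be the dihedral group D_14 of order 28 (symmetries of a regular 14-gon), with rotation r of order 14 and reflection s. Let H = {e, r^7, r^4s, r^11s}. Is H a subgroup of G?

Yes

|H| = 4 divides |G| = 28, consistent with Lagrange.
H contains the identity, every element's inverse is in H, and H is closed under ·: it is a subgroup.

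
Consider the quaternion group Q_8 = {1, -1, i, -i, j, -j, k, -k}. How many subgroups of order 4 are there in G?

3

|G| = 8 and 4 | 8, so subgroups of order 4 are possible by Lagrange.
The subgroups of order 4 are: {1, -1, i, -i}; {1, -1, j, -j}; {1, -1, k, -k}.
So G has 3 subgroups of order 4.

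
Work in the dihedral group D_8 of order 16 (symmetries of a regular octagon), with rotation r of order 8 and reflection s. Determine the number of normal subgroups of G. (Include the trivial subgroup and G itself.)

7

G has 19 subgroups. Checking conjugation-invariance by order — order 1: 1/1 normal; order 2: 1/9 normal; order 4: 1/5 normal; order 8: 3/3 normal; order 16: 1/1 normal.
Total normal subgroups: 7.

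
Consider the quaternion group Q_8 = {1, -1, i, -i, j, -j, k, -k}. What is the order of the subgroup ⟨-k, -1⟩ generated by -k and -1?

|⟨-k⟩| = 4 and |⟨-1⟩| = 2, so |H| is a multiple of lcm(4, 2) = 4 and divides |G| = 8.
Closing under the operation: H = {1, -1, k, -k}, so |H| = 4.

4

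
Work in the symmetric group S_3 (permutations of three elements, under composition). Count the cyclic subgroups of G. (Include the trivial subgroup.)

5

Group the elements of G by the cyclic subgroup they generate; each cyclic subgroup of order d accounts for φ(d) elements.
Cyclic subgroups by order — order 1: 1; order 2: 3; order 3: 1.
Total: 5.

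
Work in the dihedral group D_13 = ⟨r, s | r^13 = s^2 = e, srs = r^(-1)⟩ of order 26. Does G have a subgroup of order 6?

6 does not divide |G| = 26, so by Lagrange no subgroup of order 6 exists.

No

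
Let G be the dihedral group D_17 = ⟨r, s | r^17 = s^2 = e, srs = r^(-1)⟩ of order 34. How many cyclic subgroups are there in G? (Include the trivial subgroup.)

A cyclic subgroup of order d is generated by each of its φ(d) elements of order d, so the cyclic subgroups of order d number (#elements of order d)/φ(d).
Cyclic subgroups by order — order 1: 1; order 2: 17; order 17: 1.
Total: 19.

19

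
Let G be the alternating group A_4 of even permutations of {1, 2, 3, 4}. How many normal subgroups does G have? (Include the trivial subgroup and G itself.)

G has 10 subgroups. Checking conjugation-invariance by order — order 1: 1/1 normal; order 2: 0/3 normal; order 3: 0/4 normal; order 4: 1/1 normal; order 12: 1/1 normal.
Total normal subgroups: 3.

3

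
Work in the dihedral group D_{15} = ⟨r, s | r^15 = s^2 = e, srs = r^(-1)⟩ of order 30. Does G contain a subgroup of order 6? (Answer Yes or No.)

Yes

6 | 30. A subgroup of order 6 is {e, r^5, r^10, s, r^5s, r^10s}.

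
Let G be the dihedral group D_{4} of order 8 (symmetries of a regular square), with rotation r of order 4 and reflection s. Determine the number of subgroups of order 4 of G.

3

|G| = 8 and 4 | 8, so subgroups of order 4 are possible by Lagrange.
The subgroups of order 4 are: {e, r, r^2, r^3}; {e, r^2, s, r^2s}; {e, r^2, rs, r^3s}.
So G has 3 subgroups of order 4.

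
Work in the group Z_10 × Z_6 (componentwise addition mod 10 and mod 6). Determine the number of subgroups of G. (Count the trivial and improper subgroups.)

|G| = 60, so by Lagrange every subgroup order divides 60. Divisors: 1, 2, 3, 4, 5, 6, 10, 12, 15, 20, 30, 60.
Subgroups by order — order 1: 1; order 2: 3; order 3: 1; order 4: 1; order 5: 1; order 6: 3; order 10: 3; order 12: 1; order 15: 1; order 20: 1; order 30: 3; order 60: 1.
Total: 1 + 3 + 1 + 1 + 1 + 3 + 3 + 1 + 1 + 1 + 3 + 1 = 20.

20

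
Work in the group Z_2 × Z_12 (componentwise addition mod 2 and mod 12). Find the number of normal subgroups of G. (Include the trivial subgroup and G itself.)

G is abelian, so every subgroup is normal.
G has 16 subgroups in total, hence 16 normal subgroups.

16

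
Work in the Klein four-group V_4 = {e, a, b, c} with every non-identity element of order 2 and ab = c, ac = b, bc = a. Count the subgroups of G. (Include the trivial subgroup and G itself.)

5

|G| = 4, so by Lagrange every subgroup order divides 4. Divisors: 1, 2, 4.
Subgroups by order — order 1: 1; order 2: 3; order 4: 1.
Total: 1 + 3 + 1 = 5.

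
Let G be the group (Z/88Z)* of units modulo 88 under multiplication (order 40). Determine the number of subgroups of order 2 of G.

|G| = 40 and 2 | 40, so subgroups of order 2 are possible by Lagrange.
The subgroups of order 2 are: {1, 21}; {1, 23}; {1, 43}; {1, 45}; … (7 in all).
So G has 7 subgroups of order 2.

7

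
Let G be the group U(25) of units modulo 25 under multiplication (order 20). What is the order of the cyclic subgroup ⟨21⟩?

Compute successive powers of 21 mod 25: 21, 16, 11, 6, 1; 21^5 ≡ 1 (mod 25).
So |⟨21⟩| = 5.

5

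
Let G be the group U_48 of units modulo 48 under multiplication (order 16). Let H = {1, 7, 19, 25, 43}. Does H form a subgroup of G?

No

|H| = 5 does not divide |G| = 16, so by Lagrange H is not a subgroup.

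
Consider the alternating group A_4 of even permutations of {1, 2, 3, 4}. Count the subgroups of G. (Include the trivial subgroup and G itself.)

|G| = 12, so by Lagrange every subgroup order divides 12. Divisors: 1, 2, 3, 4, 6, 12.
Subgroups by order — order 1: 1; order 2: 3; order 3: 4; order 4: 1; order 6: 0; order 12: 1.
Total: 1 + 3 + 4 + 1 + 0 + 1 = 10.

10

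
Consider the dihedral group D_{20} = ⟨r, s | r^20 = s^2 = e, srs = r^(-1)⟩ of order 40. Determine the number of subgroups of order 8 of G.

5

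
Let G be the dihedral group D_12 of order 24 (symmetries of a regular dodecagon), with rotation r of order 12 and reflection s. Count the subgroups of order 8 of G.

3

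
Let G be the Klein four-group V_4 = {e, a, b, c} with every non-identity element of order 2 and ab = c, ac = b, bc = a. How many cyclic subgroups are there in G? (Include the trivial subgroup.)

4

Each element a generates a cyclic subgroup ⟨a⟩; distinct elements may generate the same one (a cyclic group of order d has φ(d) generators).
Cyclic subgroups by order — order 1: 1; order 2: 3.
Total: 4.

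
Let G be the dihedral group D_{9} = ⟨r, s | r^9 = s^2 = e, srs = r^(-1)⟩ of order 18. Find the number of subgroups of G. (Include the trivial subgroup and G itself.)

16

|G| = 18, so by Lagrange every subgroup order divides 18. Divisors: 1, 2, 3, 6, 9, 18.
Subgroups by order — order 1: 1; order 2: 9; order 3: 1; order 6: 3; order 9: 1; order 18: 1.
Total: 1 + 9 + 1 + 3 + 1 + 1 = 16.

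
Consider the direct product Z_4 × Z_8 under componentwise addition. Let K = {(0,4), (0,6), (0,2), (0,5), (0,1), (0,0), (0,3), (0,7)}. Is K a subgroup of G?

Yes

|K| = 8 divides |G| = 32, consistent with Lagrange.
K contains the identity, every element's inverse is in K, and K is closed under +: it is a subgroup.
In fact K = ⟨(0,1)⟩.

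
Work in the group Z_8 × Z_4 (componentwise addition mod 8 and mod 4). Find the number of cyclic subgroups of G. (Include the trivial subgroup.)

Group the elements of G by the cyclic subgroup they generate; each cyclic subgroup of order d accounts for φ(d) elements.
Cyclic subgroups by order — order 1: 1; order 2: 3; order 4: 6; order 8: 4.
Total: 14.

14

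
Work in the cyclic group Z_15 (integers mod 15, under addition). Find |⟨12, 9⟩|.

5

|⟨12⟩| = 5 and |⟨9⟩| = 5, so |H| is a multiple of lcm(5, 5) = 5 and divides |G| = 15.
Closing under the operation: H = {0, 3, 6, 9, 12}, so |H| = 5.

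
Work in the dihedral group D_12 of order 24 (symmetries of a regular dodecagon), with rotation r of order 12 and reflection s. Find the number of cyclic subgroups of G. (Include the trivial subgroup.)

18

A cyclic subgroup of order d is generated by each of its φ(d) elements of order d, so the cyclic subgroups of order d number (#elements of order d)/φ(d).
Cyclic subgroups by order — order 1: 1; order 2: 13; order 3: 1; order 4: 1; order 6: 1; order 12: 1.
Total: 18.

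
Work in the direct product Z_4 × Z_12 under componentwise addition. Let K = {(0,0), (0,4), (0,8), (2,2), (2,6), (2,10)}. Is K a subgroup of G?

|K| = 6 divides |G| = 48, consistent with Lagrange.
K contains the identity, every element's inverse is in K, and K is closed under +: it is a subgroup.
In fact K = ⟨(2,2)⟩.

Yes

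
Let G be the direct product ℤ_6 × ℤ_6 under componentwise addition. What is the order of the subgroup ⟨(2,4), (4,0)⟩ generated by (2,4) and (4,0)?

9

|⟨(2,4)⟩| = 3 and |⟨(4,0)⟩| = 3, so |H| is a multiple of lcm(3, 3) = 3 and divides |G| = 36.
Closing under the operation: H = {(0,0), (0,2), (0,4), (2,0), (2,2), (2,4), (4,0), (4,2), (4,4)}, so |H| = 9.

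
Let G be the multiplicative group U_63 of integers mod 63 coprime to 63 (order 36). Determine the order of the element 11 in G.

6

Compute successive powers of 11 mod 63: 11, 58, 8, 25, 23, 1; 11^6 ≡ 1 (mod 63).
So |⟨11⟩| = 6.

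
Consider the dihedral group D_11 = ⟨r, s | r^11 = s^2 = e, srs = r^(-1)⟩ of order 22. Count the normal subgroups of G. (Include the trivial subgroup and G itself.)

G has 14 subgroups. Checking conjugation-invariance by order — order 1: 1/1 normal; order 2: 0/11 normal; order 11: 1/1 normal; order 22: 1/1 normal.
Total normal subgroups: 3.

3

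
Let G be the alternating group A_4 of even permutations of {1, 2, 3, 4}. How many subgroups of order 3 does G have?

|G| = 12 and 3 | 12, so subgroups of order 3 are possible by Lagrange.
The subgroups of order 3 are: {e, (1 2 3), (1 3 2)}; {e, (1 2 4), (1 4 2)}; {e, (1 3 4), (1 4 3)}; {e, (2 3 4), (2 4 3)}.
So G has 4 subgroups of order 3.

4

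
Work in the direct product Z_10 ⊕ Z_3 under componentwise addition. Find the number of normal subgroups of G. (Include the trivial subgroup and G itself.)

G is abelian, so every subgroup is normal.
G has 8 subgroups in total, hence 8 normal subgroups.

8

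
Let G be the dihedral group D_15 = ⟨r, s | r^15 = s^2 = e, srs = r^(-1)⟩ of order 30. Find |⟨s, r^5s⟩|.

6

|⟨s⟩| = 2 and |⟨r^5s⟩| = 2, so |H| is a multiple of lcm(2, 2) = 2 and divides |G| = 30.
Closing under the operation: H = {e, r^5, r^10, s, r^5s, r^10s}, so |H| = 6.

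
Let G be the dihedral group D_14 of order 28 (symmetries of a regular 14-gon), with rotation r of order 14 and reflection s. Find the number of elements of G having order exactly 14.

The elements of order 14 are: r, r^3, r^5, r^9, r^11, r^13.
That's 6.

6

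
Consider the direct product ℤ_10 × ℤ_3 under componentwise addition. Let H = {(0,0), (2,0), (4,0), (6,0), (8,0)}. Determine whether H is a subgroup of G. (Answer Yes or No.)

Yes

|H| = 5 divides |G| = 30, consistent with Lagrange.
H contains the identity, every element's inverse is in H, and H is closed under +: it is a subgroup.
In fact H = ⟨(4,0)⟩.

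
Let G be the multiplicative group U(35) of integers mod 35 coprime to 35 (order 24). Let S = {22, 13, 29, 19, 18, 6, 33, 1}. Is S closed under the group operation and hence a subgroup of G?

No

33 ∈ S but its inverse 17 ∉ S, so S is not a subgroup.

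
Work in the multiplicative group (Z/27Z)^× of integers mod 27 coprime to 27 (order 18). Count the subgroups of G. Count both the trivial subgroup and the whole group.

|G| = 18, so by Lagrange every subgroup order divides 18. Divisors: 1, 2, 3, 6, 9, 18.
Subgroups by order — order 1: 1; order 2: 1; order 3: 1; order 6: 1; order 9: 1; order 18: 1.
Total: 1 + 1 + 1 + 1 + 1 + 1 = 6.

6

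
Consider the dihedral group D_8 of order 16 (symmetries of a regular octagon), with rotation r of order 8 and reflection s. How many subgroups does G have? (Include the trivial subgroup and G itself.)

19

|G| = 16, so by Lagrange every subgroup order divides 16. Divisors: 1, 2, 4, 8, 16.
Subgroups by order — order 1: 1; order 2: 9; order 4: 5; order 8: 3; order 16: 1.
Total: 1 + 9 + 5 + 3 + 1 = 19.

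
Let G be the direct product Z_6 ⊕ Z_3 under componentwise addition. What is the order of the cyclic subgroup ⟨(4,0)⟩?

The order of (4,0) in Z_6 × Z_3 is lcm(ord(4) in Z_6, ord(0) in Z_3).
ord(4) = 3 and ord(0) = 1, so |⟨(4,0)⟩| = lcm(3, 1) = 3.

3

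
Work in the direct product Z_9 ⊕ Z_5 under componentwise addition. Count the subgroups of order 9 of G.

1

|G| = 45 and 9 | 45, so subgroups of order 9 are possible by Lagrange.
The subgroups of order 9 are: {(0,0), (1,0), (2,0), (3,0), (4,0), (5,0), (6,0), (7,0), (8,0)}.
So G has 1 subgroup of order 9.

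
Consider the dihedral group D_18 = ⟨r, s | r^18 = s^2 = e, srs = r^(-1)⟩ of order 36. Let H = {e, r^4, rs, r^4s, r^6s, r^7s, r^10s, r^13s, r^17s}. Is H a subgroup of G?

No

r^4 ∈ H but its inverse r^14 ∉ H, so H is not a subgroup.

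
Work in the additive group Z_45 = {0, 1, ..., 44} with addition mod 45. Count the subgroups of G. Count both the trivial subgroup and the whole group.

6

A cyclic group of order 45 has exactly one subgroup for each divisor of 45.
Divisors of 45: 1, 3, 5, 9, 15, 45.
So Z_45 has 6 subgroups.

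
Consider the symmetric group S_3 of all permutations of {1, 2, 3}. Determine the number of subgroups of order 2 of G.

3

|G| = 6 and 2 | 6, so subgroups of order 2 are possible by Lagrange.
The subgroups of order 2 are: {e, (1 2)}; {e, (1 3)}; {e, (2 3)}.
So G has 3 subgroups of order 2.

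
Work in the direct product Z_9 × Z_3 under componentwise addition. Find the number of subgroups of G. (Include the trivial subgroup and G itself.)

10

|G| = 27, so by Lagrange every subgroup order divides 27. Divisors: 1, 3, 9, 27.
Subgroups by order — order 1: 1; order 3: 4; order 9: 4; order 27: 1.
Total: 1 + 4 + 4 + 1 = 10.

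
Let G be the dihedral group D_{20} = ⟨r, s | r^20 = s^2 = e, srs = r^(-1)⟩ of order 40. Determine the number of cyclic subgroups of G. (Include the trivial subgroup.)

Each element a generates a cyclic subgroup ⟨a⟩; distinct elements may generate the same one (a cyclic group of order d has φ(d) generators).
Cyclic subgroups by order — order 1: 1; order 2: 21; order 4: 1; order 5: 1; order 10: 1; order 20: 1.
Total: 26.

26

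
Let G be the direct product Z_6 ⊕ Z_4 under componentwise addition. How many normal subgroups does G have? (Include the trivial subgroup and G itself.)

16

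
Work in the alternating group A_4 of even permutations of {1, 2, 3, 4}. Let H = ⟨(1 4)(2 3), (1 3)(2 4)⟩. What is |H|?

|⟨(1 4)(2 3)⟩| = 2 and |⟨(1 3)(2 4)⟩| = 2, so |H| is a multiple of lcm(2, 2) = 2 and divides |G| = 12.
Closing under the operation: H = {e, (1 2)(3 4), (1 3)(2 4), (1 4)(2 3)}, so |H| = 4.

4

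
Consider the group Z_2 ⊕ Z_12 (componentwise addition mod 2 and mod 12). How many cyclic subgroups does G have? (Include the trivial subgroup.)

A cyclic subgroup of order d is generated by each of its φ(d) elements of order d, so the cyclic subgroups of order d number (#elements of order d)/φ(d).
Cyclic subgroups by order — order 1: 1; order 2: 3; order 3: 1; order 4: 2; order 6: 3; order 12: 2.
Total: 12.

12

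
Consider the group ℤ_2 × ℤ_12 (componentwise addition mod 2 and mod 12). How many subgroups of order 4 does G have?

3

|G| = 24 and 4 | 24, so subgroups of order 4 are possible by Lagrange.
The subgroups of order 4 are: {(0,0), (0,3), (0,6), (0,9)}; {(0,0), (0,6), (1,0), (1,6)}; {(0,0), (0,6), (1,3), (1,9)}.
So G has 3 subgroups of order 4.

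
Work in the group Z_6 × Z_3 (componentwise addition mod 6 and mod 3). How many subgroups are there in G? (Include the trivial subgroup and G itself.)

|G| = 18, so by Lagrange every subgroup order divides 18. Divisors: 1, 2, 3, 6, 9, 18.
Subgroups by order — order 1: 1; order 2: 1; order 3: 4; order 6: 4; order 9: 1; order 18: 1.
Total: 1 + 1 + 4 + 4 + 1 + 1 = 12.

12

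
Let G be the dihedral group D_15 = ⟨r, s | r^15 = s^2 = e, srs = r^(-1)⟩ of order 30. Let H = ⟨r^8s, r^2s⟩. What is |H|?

10

|⟨r^8s⟩| = 2 and |⟨r^2s⟩| = 2, so |H| is a multiple of lcm(2, 2) = 2 and divides |G| = 30.
Closing under the operation: H = {e, r^3, r^6, r^9, r^12, r^2s, r^5s, r^8s, r^11s, r^14s}, so |H| = 10.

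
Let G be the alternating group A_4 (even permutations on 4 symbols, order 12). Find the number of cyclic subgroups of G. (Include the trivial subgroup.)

8

Group the elements of G by the cyclic subgroup they generate; each cyclic subgroup of order d accounts for φ(d) elements.
Cyclic subgroups by order — order 1: 1; order 2: 3; order 3: 4.
Total: 8.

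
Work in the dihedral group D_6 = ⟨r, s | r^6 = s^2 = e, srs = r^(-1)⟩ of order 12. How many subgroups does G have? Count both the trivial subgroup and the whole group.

16

|G| = 12, so by Lagrange every subgroup order divides 12. Divisors: 1, 2, 3, 4, 6, 12.
Subgroups by order — order 1: 1; order 2: 7; order 3: 1; order 4: 3; order 6: 3; order 12: 1.
Total: 1 + 7 + 1 + 3 + 3 + 1 = 16.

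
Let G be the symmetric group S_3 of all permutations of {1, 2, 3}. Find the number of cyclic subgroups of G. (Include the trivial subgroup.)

5

Group the elements of G by the cyclic subgroup they generate; each cyclic subgroup of order d accounts for φ(d) elements.
Cyclic subgroups by order — order 1: 1; order 2: 3; order 3: 1.
Total: 5.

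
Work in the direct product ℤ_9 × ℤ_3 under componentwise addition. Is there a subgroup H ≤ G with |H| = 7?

No

7 does not divide |G| = 27, so by Lagrange no subgroup of order 7 exists.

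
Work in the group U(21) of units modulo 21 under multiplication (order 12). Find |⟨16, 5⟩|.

|⟨16⟩| = 3 and |⟨5⟩| = 6, so |H| is a multiple of lcm(3, 6) = 6 and divides |G| = 12.
Closing under the operation: H = {1, 4, 5, 16, 17, 20}, so |H| = 6.

6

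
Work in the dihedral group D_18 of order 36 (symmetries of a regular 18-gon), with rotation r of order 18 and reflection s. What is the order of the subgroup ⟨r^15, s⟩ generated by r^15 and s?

12

|⟨r^15⟩| = 6 and |⟨s⟩| = 2, so |H| is a multiple of lcm(6, 2) = 6 and divides |G| = 36.
Closing under the operation: H = {e, r^3, r^6, r^9, r^12, r^15, s, r^3s, r^6s, r^9s, r^12s, r^15s}, so |H| = 12.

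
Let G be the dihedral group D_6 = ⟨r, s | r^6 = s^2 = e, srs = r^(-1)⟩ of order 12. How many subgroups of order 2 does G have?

|G| = 12 and 2 | 12, so subgroups of order 2 are possible by Lagrange.
The subgroups of order 2 are: {e, r^2s}; {e, r^3}; {e, r^3s}; {e, r^4s}; … (7 in all).
So G has 7 subgroups of order 2.

7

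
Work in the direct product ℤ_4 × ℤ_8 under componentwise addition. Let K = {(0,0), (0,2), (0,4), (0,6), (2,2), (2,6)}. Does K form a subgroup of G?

|K| = 6 does not divide |G| = 32, so by Lagrange K is not a subgroup.

No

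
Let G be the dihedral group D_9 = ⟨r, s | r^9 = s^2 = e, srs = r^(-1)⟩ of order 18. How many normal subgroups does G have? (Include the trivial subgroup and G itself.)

4

G has 16 subgroups. Checking conjugation-invariance by order — order 1: 1/1 normal; order 2: 0/9 normal; order 3: 1/1 normal; order 6: 0/3 normal; order 9: 1/1 normal; order 18: 1/1 normal.
Total normal subgroups: 4.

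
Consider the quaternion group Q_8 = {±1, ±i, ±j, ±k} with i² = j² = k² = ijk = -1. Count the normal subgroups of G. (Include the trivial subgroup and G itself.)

6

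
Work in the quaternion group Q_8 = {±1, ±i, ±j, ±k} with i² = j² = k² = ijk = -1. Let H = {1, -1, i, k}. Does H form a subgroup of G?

k ∈ H but its inverse -k ∉ H, so H is not a subgroup.

No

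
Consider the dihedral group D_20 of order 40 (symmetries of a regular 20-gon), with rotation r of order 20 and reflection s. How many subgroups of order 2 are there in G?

|G| = 40 and 2 | 40, so subgroups of order 2 are possible by Lagrange.
The subgroups of order 2 are: {e, r^10}; {e, r^10s}; {e, r^11s}; {e, r^12s}; … (21 in all).
So G has 21 subgroups of order 2.

21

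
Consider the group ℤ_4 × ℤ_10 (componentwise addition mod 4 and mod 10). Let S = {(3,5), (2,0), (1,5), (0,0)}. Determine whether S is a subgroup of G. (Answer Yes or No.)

Yes

|S| = 4 divides |G| = 40, consistent with Lagrange.
S contains the identity, every element's inverse is in S, and S is closed under +: it is a subgroup.
In fact S = ⟨(1,5)⟩.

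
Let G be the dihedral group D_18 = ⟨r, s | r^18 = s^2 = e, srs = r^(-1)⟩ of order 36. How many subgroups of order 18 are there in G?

3

|G| = 36 and 18 | 36, so subgroups of order 18 are possible by Lagrange.
The subgroups of order 18 are: {e, r, r^2, r^3, r^4, r^5, r^6, r^7, r^8, r^9, r^10, r^11, r^12, r^13, r^14, r^15, r^16, r^17}; {e, r^2, r^4, r^6, r^8, r^10, r^12, r^14, r^16, s, r^2s, r^4s, r^6s, r^8s, r^10s, r^12s, r^14s, r^16s}; {e, r^2, r^4, r^6, r^8, r^10, r^12, r^14, r^16, rs, r^3s, r^5s, r^7s, r^9s, r^11s, r^13s, r^15s, r^17s}.
So G has 3 subgroups of order 18.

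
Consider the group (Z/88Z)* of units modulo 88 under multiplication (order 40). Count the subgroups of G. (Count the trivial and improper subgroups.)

|G| = 40, so by Lagrange every subgroup order divides 40. Divisors: 1, 2, 4, 5, 8, 10, 20, 40.
Subgroups by order — order 1: 1; order 2: 7; order 4: 7; order 5: 1; order 8: 1; order 10: 7; order 20: 7; order 40: 1.
Total: 1 + 7 + 7 + 1 + 1 + 7 + 7 + 1 = 32.

32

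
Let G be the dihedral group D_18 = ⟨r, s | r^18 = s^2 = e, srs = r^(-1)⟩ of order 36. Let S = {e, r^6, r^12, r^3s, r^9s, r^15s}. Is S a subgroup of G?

|S| = 6 divides |G| = 36, consistent with Lagrange.
S contains the identity, every element's inverse is in S, and S is closed under ·: it is a subgroup.

Yes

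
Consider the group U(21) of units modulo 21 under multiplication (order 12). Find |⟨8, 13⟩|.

4

|⟨8⟩| = 2 and |⟨13⟩| = 2, so |H| is a multiple of lcm(2, 2) = 2 and divides |G| = 12.
Closing under the operation: H = {1, 8, 13, 20}, so |H| = 4.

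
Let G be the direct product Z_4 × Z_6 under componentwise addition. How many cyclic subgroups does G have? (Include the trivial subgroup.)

12

Each element a generates a cyclic subgroup ⟨a⟩; distinct elements may generate the same one (a cyclic group of order d has φ(d) generators).
Cyclic subgroups by order — order 1: 1; order 2: 3; order 3: 1; order 4: 2; order 6: 3; order 12: 2.
Total: 12.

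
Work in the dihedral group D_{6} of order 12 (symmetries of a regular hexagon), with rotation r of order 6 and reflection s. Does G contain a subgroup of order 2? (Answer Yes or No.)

2 | 12. A subgroup of order 2 is {e, r^2s}.

Yes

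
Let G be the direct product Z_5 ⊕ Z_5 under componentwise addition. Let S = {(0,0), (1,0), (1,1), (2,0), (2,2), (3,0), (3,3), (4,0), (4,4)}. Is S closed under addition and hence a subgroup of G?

|S| = 9 does not divide |G| = 25, so by Lagrange S is not a subgroup.

No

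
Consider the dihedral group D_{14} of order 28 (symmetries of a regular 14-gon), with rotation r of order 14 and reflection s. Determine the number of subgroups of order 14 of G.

|G| = 28 and 14 | 28, so subgroups of order 14 are possible by Lagrange.
The subgroups of order 14 are: {e, r, r^2, r^3, r^4, r^5, r^6, r^7, r^8, r^9, r^10, r^11, r^12, r^13}; {e, r^2, r^4, r^6, r^8, r^10, r^12, s, r^2s, r^4s, r^6s, r^8s, r^10s, r^12s}; {e, r^2, r^4, r^6, r^8, r^10, r^12, rs, r^3s, r^5s, r^7s, r^9s, r^11s, r^13s}.
So G has 3 subgroups of order 14.

3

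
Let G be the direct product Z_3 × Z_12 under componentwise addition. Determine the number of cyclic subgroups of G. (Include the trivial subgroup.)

15

Each element a generates a cyclic subgroup ⟨a⟩; distinct elements may generate the same one (a cyclic group of order d has φ(d) generators).
Cyclic subgroups by order — order 1: 1; order 2: 1; order 3: 4; order 4: 1; order 6: 4; order 12: 4.
Total: 15.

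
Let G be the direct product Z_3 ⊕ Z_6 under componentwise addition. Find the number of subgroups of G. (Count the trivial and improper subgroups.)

12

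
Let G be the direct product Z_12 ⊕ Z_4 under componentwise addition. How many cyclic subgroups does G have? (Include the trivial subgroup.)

A cyclic subgroup of order d is generated by each of its φ(d) elements of order d, so the cyclic subgroups of order d number (#elements of order d)/φ(d).
Cyclic subgroups by order — order 1: 1; order 2: 3; order 3: 1; order 4: 6; order 6: 3; order 12: 6.
Total: 20.

20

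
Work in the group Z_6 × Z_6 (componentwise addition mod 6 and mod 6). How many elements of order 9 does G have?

An element (a,b) has order lcm(ord(a), ord(b)); count pairs with lcm equal to 9.
Enumerating gives 0 such elements.

0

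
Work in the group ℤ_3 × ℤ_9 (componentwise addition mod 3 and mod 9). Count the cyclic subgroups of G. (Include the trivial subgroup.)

8

Group the elements of G by the cyclic subgroup they generate; each cyclic subgroup of order d accounts for φ(d) elements.
Cyclic subgroups by order — order 1: 1; order 3: 4; order 9: 3.
Total: 8.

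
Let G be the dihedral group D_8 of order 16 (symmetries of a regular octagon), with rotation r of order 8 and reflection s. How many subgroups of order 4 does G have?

5

|G| = 16 and 4 | 16, so subgroups of order 4 are possible by Lagrange.
The subgroups of order 4 are: {e, r^2, r^4, r^6}; {e, r^4, r^2s, r^6s}; {e, r^4, r^3s, r^7s}; {e, r^4, s, r^4s}; … (5 in all).
So G has 5 subgroups of order 4.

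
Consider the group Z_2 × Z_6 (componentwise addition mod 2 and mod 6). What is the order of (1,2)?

6

The order of (1,2) in Z_2 × Z_6 is lcm(ord(1) in Z_2, ord(2) in Z_6).
ord(1) = 2 and ord(2) = 3, so |⟨(1,2)⟩| = lcm(2, 3) = 6.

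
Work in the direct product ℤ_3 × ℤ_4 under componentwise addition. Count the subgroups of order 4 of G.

1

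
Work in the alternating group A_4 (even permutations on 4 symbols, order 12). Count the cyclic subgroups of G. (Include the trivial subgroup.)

8

Group the elements of G by the cyclic subgroup they generate; each cyclic subgroup of order d accounts for φ(d) elements.
Cyclic subgroups by order — order 1: 1; order 2: 3; order 3: 4.
Total: 8.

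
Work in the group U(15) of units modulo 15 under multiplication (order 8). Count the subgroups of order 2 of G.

|G| = 8 and 2 | 8, so subgroups of order 2 are possible by Lagrange.
The subgroups of order 2 are: {1, 11}; {1, 14}; {1, 4}.
So G has 3 subgroups of order 2.

3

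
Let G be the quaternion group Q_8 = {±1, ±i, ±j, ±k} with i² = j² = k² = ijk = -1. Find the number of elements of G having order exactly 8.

0

No element of G has order 8 (even though 8 | 8).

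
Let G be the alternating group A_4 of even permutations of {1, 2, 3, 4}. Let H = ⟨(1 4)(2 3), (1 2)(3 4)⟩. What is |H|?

|⟨(1 4)(2 3)⟩| = 2 and |⟨(1 2)(3 4)⟩| = 2, so |H| is a multiple of lcm(2, 2) = 2 and divides |G| = 12.
Closing under the operation: H = {e, (1 2)(3 4), (1 3)(2 4), (1 4)(2 3)}, so |H| = 4.

4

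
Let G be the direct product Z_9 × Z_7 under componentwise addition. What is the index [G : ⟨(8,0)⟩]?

|⟨(8,0)⟩| = 9 and |G| = 63.
By Lagrange, [G : H] = |G|/|H| = 63/9 = 7.

7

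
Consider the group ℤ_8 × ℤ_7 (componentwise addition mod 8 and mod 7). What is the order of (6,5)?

The order of (6,5) in Z_8 × Z_7 is lcm(ord(6) in Z_8, ord(5) in Z_7).
ord(6) = 4 and ord(5) = 7, so |⟨(6,5)⟩| = lcm(4, 7) = 28.

28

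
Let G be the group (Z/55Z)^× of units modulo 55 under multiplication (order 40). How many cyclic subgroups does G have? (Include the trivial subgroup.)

A cyclic subgroup of order d is generated by each of its φ(d) elements of order d, so the cyclic subgroups of order d number (#elements of order d)/φ(d).
Cyclic subgroups by order — order 1: 1; order 2: 3; order 4: 2; order 5: 1; order 10: 3; order 20: 2.
Total: 12.

12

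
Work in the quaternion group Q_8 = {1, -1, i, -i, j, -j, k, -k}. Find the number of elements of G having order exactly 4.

6

The elements of order 4 are: i, -i, j, -j, k, -k.
That's 6.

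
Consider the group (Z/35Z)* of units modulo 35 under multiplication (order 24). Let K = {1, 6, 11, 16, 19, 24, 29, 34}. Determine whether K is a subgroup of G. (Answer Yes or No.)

Closure fails: 6 · 11 = 31 ∉ K. So K is not a subgroup.

No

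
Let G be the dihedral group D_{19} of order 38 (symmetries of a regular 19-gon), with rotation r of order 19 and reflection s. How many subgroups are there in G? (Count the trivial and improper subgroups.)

22

|G| = 38, so by Lagrange every subgroup order divides 38. Divisors: 1, 2, 19, 38.
Subgroups by order — order 1: 1; order 2: 19; order 19: 1; order 38: 1.
Total: 1 + 19 + 1 + 1 = 22.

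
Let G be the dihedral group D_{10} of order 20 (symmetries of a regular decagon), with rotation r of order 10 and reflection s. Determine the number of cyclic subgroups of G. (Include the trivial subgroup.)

14

Group the elements of G by the cyclic subgroup they generate; each cyclic subgroup of order d accounts for φ(d) elements.
Cyclic subgroups by order — order 1: 1; order 2: 11; order 5: 1; order 10: 1.
Total: 14.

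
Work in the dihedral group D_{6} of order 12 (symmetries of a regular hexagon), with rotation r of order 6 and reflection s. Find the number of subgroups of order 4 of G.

|G| = 12 and 4 | 12, so subgroups of order 4 are possible by Lagrange.
The subgroups of order 4 are: {e, r^3, r^2s, r^5s}; {e, r^3, s, r^3s}; {e, r^3, rs, r^4s}.
So G has 3 subgroups of order 4.

3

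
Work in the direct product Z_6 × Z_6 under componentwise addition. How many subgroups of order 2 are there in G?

3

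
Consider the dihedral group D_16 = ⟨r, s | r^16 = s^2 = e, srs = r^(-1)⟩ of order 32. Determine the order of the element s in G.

2

Computing powers of s: the smallest k with (s)^k = e is k = 2.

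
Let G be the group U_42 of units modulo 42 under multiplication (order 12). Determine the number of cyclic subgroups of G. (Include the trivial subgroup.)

8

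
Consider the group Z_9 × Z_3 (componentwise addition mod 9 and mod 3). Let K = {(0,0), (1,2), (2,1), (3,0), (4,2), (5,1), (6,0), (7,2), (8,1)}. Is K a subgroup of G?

|K| = 9 divides |G| = 27, consistent with Lagrange.
K contains the identity, every element's inverse is in K, and K is closed under +: it is a subgroup.
In fact K = ⟨(1,2)⟩.

Yes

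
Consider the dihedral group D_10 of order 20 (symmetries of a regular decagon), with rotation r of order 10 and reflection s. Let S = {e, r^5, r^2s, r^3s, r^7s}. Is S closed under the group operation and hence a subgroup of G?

No

Closure fails: r^5 · r^3s = r^8s ∉ S. So S is not a subgroup.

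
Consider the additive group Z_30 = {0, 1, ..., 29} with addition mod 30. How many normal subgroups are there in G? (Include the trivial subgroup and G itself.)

8

G is abelian, so every subgroup is normal.
G has 8 subgroups in total, hence 8 normal subgroups.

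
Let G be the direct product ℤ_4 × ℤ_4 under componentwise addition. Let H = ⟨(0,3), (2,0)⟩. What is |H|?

8

|⟨(0,3)⟩| = 4 and |⟨(2,0)⟩| = 2, so |H| is a multiple of lcm(4, 2) = 4 and divides |G| = 16.
Closing under the operation: H = {(0,0), (0,1), (0,2), (0,3), (2,0), (2,1), (2,2), (2,3)}, so |H| = 8.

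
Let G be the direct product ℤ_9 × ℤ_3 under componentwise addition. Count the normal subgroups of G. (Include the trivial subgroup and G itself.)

10

G is abelian, so every subgroup is normal.
G has 10 subgroups in total, hence 10 normal subgroups.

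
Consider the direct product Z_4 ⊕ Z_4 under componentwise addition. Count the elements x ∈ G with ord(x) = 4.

An element (a,b) has order lcm(ord(a), ord(b)); count pairs with lcm equal to 4.
Enumerating gives 12 such elements.

12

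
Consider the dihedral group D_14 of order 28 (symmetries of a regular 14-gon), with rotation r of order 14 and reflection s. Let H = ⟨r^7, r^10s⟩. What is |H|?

4

|⟨r^7⟩| = 2 and |⟨r^10s⟩| = 2, so |H| is a multiple of lcm(2, 2) = 2 and divides |G| = 28.
Closing under the operation: H = {e, r^7, r^3s, r^10s}, so |H| = 4.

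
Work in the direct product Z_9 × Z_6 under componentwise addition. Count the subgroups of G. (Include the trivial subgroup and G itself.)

|G| = 54, so by Lagrange every subgroup order divides 54. Divisors: 1, 2, 3, 6, 9, 18, 27, 54.
Subgroups by order — order 1: 1; order 2: 1; order 3: 4; order 6: 4; order 9: 4; order 18: 4; order 27: 1; order 54: 1.
Total: 1 + 1 + 4 + 4 + 4 + 4 + 1 + 1 = 20.

20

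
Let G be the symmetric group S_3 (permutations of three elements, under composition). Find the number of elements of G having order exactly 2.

3

The elements of order 2 are: (2 3), (1 2), (1 3).
That's 3.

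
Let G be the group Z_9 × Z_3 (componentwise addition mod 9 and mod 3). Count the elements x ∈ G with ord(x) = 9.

18

An element (a,b) has order lcm(ord(a), ord(b)); count pairs with lcm equal to 9.
Enumerating gives 18 such elements.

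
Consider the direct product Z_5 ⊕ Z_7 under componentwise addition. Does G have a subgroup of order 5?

Yes

5 | 35. A subgroup of order 5 is {(0,0), (1,0), (2,0), (3,0), (4,0)}.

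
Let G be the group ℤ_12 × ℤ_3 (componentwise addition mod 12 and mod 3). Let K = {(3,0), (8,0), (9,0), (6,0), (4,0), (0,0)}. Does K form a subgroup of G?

Closure fails: (9,0) + (4,0) = (1,0) ∉ K. So K is not a subgroup.

No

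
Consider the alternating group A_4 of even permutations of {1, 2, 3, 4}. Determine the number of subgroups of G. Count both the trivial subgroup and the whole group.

|G| = 12, so by Lagrange every subgroup order divides 12. Divisors: 1, 2, 3, 4, 6, 12.
Subgroups by order — order 1: 1; order 2: 3; order 3: 4; order 4: 1; order 6: 0; order 12: 1.
Total: 1 + 3 + 4 + 1 + 0 + 1 = 10.

10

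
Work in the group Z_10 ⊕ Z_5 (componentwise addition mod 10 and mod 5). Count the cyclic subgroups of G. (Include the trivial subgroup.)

14

A cyclic subgroup of order d is generated by each of its φ(d) elements of order d, so the cyclic subgroups of order d number (#elements of order d)/φ(d).
Cyclic subgroups by order — order 1: 1; order 2: 1; order 5: 6; order 10: 6.
Total: 14.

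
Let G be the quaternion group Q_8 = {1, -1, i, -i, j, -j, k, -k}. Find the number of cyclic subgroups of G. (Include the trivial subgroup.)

Each element a generates a cyclic subgroup ⟨a⟩; distinct elements may generate the same one (a cyclic group of order d has φ(d) generators).
Cyclic subgroups by order — order 1: 1; order 2: 1; order 4: 3.
Total: 5.

5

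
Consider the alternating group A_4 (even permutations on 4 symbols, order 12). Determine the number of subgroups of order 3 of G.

4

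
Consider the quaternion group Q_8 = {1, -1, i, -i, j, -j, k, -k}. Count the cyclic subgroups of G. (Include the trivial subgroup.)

5

Group the elements of G by the cyclic subgroup they generate; each cyclic subgroup of order d accounts for φ(d) elements.
Cyclic subgroups by order — order 1: 1; order 2: 1; order 4: 3.
Total: 5.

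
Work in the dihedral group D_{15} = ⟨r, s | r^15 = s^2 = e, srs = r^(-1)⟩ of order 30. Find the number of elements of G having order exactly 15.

8

The elements of order 15 are: r, r^2, r^4, r^7, r^8, r^11, r^13, r^14.
That's 8.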